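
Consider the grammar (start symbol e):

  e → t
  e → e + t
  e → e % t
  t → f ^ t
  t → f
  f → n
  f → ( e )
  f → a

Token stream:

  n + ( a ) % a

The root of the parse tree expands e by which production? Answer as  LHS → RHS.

e → e % t

[e [e [e [t [f n]]] + [t [f ( [e [t [f a]]] )]]] % [t [f a]]]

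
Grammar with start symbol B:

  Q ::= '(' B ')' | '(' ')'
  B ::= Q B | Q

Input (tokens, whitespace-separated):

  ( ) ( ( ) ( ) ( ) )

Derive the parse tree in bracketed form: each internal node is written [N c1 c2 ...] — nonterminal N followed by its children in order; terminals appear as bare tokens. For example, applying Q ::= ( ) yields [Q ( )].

B
Q B
( ) B
( ) Q
( ) ( B )
( ) ( Q B )
( ) ( ( ) B )
( ) ( ( ) Q B )
( ) ( ( ) ( ) B )
( ) ( ( ) ( ) Q )
( ) ( ( ) ( ) ( ) )

[B [Q ( )] [B [Q ( [B [Q ( )] [B [Q ( )] [B [Q ( )]]]] )]]]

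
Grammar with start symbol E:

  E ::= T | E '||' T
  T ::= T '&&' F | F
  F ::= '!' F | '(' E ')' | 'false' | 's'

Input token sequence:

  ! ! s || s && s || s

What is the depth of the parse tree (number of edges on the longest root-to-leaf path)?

[E [E [E [T [F ! [F ! [F s]]]]] || [T [T [F s]] && [F s]]] || [T [F s]]]

7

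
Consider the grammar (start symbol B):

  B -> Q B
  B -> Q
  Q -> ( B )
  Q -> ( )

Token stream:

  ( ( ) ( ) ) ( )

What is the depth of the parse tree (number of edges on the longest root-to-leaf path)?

[B [Q ( [B [Q ( )] [B [Q ( )]]] )] [B [Q ( )]]]

5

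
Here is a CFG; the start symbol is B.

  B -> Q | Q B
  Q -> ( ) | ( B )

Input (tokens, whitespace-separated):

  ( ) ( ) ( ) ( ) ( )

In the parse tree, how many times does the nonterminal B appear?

5

[B [Q ( )] [B [Q ( )] [B [Q ( )] [B [Q ( )] [B [Q ( )]]]]]]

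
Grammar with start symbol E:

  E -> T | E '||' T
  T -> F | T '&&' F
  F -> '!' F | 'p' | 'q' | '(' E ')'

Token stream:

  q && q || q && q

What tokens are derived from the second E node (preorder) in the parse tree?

q && q

[E [E [T [T [F q]] && [F q]]] || [T [T [F q]] && [F q]]]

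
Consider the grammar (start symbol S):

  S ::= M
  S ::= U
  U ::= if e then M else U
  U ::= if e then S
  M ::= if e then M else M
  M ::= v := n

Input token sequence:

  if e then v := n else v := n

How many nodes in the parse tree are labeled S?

1

[S [M if e then [M v := n] else [M v := n]]]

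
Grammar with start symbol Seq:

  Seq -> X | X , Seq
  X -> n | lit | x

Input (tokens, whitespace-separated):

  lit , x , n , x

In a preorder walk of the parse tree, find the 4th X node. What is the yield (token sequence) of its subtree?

x

[Seq [X lit] , [Seq [X x] , [Seq [X n] , [Seq [X x]]]]]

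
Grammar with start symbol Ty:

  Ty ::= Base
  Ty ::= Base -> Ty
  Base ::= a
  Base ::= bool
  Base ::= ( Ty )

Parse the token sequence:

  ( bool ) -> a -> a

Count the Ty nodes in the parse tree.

[Ty [Base ( [Ty [Base bool]] )] -> [Ty [Base a] -> [Ty [Base a]]]]

4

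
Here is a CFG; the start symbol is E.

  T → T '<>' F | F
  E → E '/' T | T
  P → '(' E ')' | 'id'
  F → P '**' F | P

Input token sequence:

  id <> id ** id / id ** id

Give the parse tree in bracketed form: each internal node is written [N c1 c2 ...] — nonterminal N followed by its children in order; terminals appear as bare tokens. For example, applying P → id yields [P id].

[E [E [T [T [F [P id]]] <> [F [P id] ** [F [P id]]]]] / [T [F [P id] ** [F [P id]]]]]

E
E / T
T / T
T <> F / T
F <> F / T
P <> F / T
id <> F / T
id <> P ** F / T
id <> id ** F / T
id <> id ** P / T
id <> id ** id / T
id <> id ** id / F
id <> id ** id / P ** F
id <> id ** id / id ** F
id <> id ** id / id ** P
id <> id ** id / id ** id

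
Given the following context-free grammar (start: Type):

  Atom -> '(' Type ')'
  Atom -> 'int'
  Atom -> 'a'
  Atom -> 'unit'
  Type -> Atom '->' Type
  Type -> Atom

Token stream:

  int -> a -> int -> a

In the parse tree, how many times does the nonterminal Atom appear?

[Type [Atom int] -> [Type [Atom a] -> [Type [Atom int] -> [Type [Atom a]]]]]

4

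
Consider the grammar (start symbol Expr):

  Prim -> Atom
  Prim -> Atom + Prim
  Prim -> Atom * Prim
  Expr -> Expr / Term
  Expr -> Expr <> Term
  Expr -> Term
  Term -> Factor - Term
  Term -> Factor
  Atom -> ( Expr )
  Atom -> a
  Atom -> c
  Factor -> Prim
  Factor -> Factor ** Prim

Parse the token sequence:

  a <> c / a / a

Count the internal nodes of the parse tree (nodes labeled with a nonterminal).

[Expr [Expr [Expr [Expr [Term [Factor [Prim [Atom a]]]]] <> [Term [Factor [Prim [Atom c]]]]] / [Term [Factor [Prim [Atom a]]]]] / [Term [Factor [Prim [Atom a]]]]]

20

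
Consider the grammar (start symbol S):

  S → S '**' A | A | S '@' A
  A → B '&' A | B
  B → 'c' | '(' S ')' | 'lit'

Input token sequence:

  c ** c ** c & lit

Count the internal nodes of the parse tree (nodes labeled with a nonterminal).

[S [S [S [A [B c]]] ** [A [B c]]] ** [A [B c] & [A [B lit]]]]

11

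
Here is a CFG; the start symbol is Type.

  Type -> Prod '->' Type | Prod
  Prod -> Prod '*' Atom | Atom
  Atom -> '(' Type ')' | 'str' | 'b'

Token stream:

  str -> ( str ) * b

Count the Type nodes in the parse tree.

[Type [Prod [Atom str]] -> [Type [Prod [Prod [Atom ( [Type [Prod [Atom str]]] )]] * [Atom b]]]]

3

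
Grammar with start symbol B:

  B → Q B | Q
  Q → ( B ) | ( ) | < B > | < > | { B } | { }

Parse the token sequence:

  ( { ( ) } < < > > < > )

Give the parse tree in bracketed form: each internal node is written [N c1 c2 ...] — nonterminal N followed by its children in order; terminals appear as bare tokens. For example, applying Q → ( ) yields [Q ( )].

[B [Q ( [B [Q { [B [Q ( )]] }] [B [Q < [B [Q < >]] >] [B [Q < >]]]] )]]

B
Q
( B )
( Q B )
( { B } B )
( { Q } B )
( { ( ) } B )
( { ( ) } Q B )
( { ( ) } < B > B )
( { ( ) } < Q > B )
( { ( ) } < < > > B )
( { ( ) } < < > > Q )
( { ( ) } < < > > < > )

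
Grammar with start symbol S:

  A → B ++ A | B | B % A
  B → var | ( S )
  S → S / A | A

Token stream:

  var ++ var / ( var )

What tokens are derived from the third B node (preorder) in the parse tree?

[S [S [A [B var] ++ [A [B var]]]] / [A [B ( [S [A [B var]]] )]]]

( var )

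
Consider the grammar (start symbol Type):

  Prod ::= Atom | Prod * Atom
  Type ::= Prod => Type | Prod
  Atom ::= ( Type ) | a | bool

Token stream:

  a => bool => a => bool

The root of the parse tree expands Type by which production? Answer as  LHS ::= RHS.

[Type [Prod [Atom a]] => [Type [Prod [Atom bool]] => [Type [Prod [Atom a]] => [Type [Prod [Atom bool]]]]]]

Type ::= Prod => Type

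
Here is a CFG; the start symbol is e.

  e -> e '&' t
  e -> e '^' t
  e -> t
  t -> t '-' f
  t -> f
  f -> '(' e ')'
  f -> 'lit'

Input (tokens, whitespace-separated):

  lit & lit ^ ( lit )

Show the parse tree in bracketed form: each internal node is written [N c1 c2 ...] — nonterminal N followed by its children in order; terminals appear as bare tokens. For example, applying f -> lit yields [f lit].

[e [e [e [t [f lit]]] & [t [f lit]]] ^ [t [f ( [e [t [f lit]]] )]]]

e
e ^ t
e & t ^ t
t & t ^ t
f & t ^ t
lit & t ^ t
lit & f ^ t
lit & lit ^ t
lit & lit ^ f
lit & lit ^ ( e )
lit & lit ^ ( t )
lit & lit ^ ( f )
lit & lit ^ ( lit )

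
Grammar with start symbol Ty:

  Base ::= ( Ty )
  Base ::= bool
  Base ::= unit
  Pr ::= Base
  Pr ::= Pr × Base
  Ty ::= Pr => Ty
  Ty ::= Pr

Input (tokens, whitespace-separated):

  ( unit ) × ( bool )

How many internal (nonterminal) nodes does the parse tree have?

[Ty [Pr [Pr [Base ( [Ty [Pr [Base unit]]] )]] × [Base ( [Ty [Pr [Base bool]]] )]]]

11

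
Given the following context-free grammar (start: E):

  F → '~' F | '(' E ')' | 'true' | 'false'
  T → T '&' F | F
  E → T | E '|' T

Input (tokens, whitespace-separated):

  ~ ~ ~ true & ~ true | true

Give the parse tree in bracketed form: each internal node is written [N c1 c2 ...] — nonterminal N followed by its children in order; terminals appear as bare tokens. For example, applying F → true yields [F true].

[E [E [T [T [F ~ [F ~ [F ~ [F true]]]]] & [F ~ [F true]]]] | [T [F true]]]

E
E | T
T | T
T & F | T
F & F | T
~ F & F | T
~ ~ F & F | T
~ ~ ~ F & F | T
~ ~ ~ true & F | T
~ ~ ~ true & ~ F | T
~ ~ ~ true & ~ true | T
~ ~ ~ true & ~ true | F
~ ~ ~ true & ~ true | true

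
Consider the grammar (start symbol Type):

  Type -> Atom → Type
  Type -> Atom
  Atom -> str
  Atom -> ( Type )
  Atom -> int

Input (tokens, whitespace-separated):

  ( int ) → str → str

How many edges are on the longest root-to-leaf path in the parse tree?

4

[Type [Atom ( [Type [Atom int]] )] → [Type [Atom str] → [Type [Atom str]]]]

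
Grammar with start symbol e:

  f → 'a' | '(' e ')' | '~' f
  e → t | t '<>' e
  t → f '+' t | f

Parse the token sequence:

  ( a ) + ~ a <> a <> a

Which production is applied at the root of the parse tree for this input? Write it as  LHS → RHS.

e → t '<>' e

[e [t [f ( [e [t [f a]]] )] + [t [f ~ [f a]]]] <> [e [t [f a]] <> [e [t [f a]]]]]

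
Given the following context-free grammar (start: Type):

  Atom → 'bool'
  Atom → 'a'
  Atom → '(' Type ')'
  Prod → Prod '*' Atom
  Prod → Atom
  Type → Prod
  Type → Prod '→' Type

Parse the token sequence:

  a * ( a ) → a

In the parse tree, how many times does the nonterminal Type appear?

[Type [Prod [Prod [Atom a]] * [Atom ( [Type [Prod [Atom a]]] )]] → [Type [Prod [Atom a]]]]

3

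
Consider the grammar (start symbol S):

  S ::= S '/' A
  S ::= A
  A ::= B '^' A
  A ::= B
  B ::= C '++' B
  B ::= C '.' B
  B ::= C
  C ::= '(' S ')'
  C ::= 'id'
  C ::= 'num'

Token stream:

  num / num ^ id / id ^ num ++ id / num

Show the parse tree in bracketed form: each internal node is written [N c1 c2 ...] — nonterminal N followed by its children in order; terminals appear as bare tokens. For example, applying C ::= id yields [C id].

[S [S [S [S [A [B [C num]]]] / [A [B [C num]] ^ [A [B [C id]]]]] / [A [B [C id]] ^ [A [B [C num] ++ [B [C id]]]]]] / [A [B [C num]]]]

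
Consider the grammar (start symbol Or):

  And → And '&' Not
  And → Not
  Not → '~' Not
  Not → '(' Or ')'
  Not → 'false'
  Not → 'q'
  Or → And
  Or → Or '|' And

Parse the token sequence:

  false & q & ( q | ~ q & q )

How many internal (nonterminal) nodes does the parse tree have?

16

[Or [And [And [And [Not false]] & [Not q]] & [Not ( [Or [Or [And [Not q]]] | [And [And [Not ~ [Not q]]] & [Not q]]] )]]]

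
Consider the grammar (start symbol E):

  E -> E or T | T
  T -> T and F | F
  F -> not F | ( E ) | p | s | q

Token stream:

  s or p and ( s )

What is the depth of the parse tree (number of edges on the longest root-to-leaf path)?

[E [E [T [F s]]] or [T [T [F p]] and [F ( [E [T [F s]]] )]]]

6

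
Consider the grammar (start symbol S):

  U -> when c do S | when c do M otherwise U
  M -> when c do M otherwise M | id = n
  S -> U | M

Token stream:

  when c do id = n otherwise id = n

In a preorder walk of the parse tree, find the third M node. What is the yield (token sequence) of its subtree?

id = n

[S [M when c do [M id = n] otherwise [M id = n]]]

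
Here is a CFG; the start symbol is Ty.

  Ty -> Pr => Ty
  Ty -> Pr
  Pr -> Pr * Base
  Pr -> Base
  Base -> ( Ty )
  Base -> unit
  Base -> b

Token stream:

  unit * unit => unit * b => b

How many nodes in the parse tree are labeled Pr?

[Ty [Pr [Pr [Base unit]] * [Base unit]] => [Ty [Pr [Pr [Base unit]] * [Base b]] => [Ty [Pr [Base b]]]]]

5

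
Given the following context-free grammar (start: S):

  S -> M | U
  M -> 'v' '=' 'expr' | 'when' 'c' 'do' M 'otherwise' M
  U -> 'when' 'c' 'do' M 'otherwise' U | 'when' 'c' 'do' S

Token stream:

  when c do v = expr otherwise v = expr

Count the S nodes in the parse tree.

[S [M when c do [M v = expr] otherwise [M v = expr]]]

1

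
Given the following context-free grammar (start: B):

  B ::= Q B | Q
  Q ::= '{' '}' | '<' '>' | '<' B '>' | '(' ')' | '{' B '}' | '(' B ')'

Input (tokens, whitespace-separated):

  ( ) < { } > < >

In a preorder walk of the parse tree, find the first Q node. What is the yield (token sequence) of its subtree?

[B [Q ( )] [B [Q < [B [Q { }]] >] [B [Q < >]]]]

( )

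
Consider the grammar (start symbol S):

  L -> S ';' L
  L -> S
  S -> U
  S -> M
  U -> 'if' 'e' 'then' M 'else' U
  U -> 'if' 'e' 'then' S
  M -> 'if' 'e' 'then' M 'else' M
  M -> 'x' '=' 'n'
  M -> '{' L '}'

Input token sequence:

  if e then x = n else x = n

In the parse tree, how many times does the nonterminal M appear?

[S [M if e then [M x = n] else [M x = n]]]

3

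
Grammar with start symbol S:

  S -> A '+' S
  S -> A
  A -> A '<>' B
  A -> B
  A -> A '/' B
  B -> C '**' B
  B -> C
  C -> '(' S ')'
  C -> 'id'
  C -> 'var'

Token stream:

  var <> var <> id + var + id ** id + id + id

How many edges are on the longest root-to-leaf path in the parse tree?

8

[S [A [A [A [B [C var]]] <> [B [C var]]] <> [B [C id]]] + [S [A [B [C var]]] + [S [A [B [C id] ** [B [C id]]]] + [S [A [B [C id]]] + [S [A [B [C id]]]]]]]]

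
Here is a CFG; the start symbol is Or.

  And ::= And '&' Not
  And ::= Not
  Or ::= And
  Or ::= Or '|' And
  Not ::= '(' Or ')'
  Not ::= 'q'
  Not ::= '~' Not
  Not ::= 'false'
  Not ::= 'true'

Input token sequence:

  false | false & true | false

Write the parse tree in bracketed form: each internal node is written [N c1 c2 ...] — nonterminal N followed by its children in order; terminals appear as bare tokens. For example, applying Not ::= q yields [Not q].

Or
Or | And
Or | And | And
And | And | And
Not | And | And
false | And | And
false | And & Not | And
false | Not & Not | And
false | false & Not | And
false | false & true | And
false | false & true | Not
false | false & true | false

[Or [Or [Or [And [Not false]]] | [And [And [Not false]] & [Not true]]] | [And [Not false]]]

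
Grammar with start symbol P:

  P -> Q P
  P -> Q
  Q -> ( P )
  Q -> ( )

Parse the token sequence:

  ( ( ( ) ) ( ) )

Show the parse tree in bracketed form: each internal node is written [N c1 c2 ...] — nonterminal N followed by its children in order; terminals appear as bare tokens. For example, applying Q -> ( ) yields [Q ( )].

[P [Q ( [P [Q ( [P [Q ( )]] )] [P [Q ( )]]] )]]

P
Q
( P )
( Q P )
( ( P ) P )
( ( Q ) P )
( ( ( ) ) P )
( ( ( ) ) Q )
( ( ( ) ) ( ) )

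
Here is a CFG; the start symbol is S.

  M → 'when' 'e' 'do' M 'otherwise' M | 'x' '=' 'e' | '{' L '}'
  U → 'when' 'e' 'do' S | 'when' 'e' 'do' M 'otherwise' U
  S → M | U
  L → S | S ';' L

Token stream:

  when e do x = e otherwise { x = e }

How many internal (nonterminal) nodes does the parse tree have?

7

[S [M when e do [M x = e] otherwise [M { [L [S [M x = e]]] }]]]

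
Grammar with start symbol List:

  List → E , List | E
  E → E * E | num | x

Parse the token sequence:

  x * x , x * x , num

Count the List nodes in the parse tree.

3

[List [E [E x] * [E x]] , [List [E [E x] * [E x]] , [List [E num]]]]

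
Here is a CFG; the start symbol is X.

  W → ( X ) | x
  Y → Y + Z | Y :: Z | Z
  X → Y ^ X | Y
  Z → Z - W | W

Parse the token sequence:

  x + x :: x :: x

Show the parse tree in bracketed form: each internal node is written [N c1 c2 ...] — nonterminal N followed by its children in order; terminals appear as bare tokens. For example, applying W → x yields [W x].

[X [Y [Y [Y [Y [Z [W x]]] + [Z [W x]]] :: [Z [W x]]] :: [Z [W x]]]]

X
Y
Y :: Z
Y :: Z :: Z
Y + Z :: Z :: Z
Z + Z :: Z :: Z
W + Z :: Z :: Z
x + Z :: Z :: Z
x + W :: Z :: Z
x + x :: Z :: Z
x + x :: W :: Z
x + x :: x :: Z
x + x :: x :: W
x + x :: x :: x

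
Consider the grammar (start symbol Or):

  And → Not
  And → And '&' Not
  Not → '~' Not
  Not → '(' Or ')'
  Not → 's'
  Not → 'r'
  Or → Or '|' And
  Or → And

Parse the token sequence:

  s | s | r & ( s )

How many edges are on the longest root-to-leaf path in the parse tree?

[Or [Or [Or [And [Not s]]] | [And [Not s]]] | [And [And [Not r]] & [Not ( [Or [And [Not s]]] )]]]

6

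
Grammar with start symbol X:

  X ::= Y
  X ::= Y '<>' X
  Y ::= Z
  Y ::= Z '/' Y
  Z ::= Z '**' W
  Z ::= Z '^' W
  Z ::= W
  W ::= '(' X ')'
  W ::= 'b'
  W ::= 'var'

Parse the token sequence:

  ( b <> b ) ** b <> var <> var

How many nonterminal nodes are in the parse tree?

[X [Y [Z [Z [W ( [X [Y [Z [W b]]] <> [X [Y [Z [W b]]]]] )]] ** [W b]]] <> [X [Y [Z [W var]]] <> [X [Y [Z [W var]]]]]]

22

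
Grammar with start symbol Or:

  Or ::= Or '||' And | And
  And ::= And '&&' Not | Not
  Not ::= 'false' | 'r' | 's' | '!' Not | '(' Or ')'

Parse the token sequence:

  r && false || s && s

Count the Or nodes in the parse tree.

[Or [Or [And [And [Not r]] && [Not false]]] || [And [And [Not s]] && [Not s]]]

2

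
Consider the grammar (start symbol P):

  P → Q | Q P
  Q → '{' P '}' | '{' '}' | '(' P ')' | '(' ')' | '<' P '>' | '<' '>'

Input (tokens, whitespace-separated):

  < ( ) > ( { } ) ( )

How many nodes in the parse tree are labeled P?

5

[P [Q < [P [Q ( )]] >] [P [Q ( [P [Q { }]] )] [P [Q ( )]]]]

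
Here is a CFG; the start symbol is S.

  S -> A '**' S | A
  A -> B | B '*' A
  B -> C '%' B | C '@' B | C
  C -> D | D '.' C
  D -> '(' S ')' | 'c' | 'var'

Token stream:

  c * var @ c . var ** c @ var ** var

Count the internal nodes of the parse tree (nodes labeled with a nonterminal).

27

[S [A [B [C [D c]]] * [A [B [C [D var]] @ [B [C [D c] . [C [D var]]]]]]] ** [S [A [B [C [D c]] @ [B [C [D var]]]]] ** [S [A [B [C [D var]]]]]]]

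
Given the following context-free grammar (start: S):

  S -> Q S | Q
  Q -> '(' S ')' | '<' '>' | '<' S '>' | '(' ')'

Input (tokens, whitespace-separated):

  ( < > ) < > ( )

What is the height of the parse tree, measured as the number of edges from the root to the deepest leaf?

4

[S [Q ( [S [Q < >]] )] [S [Q < >] [S [Q ( )]]]]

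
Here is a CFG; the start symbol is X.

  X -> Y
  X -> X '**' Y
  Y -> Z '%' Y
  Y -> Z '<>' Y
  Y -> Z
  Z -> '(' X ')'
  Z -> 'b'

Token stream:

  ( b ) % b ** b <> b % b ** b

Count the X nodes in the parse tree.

4

[X [X [X [Y [Z ( [X [Y [Z b]]] )] % [Y [Z b]]]] ** [Y [Z b] <> [Y [Z b] % [Y [Z b]]]]] ** [Y [Z b]]]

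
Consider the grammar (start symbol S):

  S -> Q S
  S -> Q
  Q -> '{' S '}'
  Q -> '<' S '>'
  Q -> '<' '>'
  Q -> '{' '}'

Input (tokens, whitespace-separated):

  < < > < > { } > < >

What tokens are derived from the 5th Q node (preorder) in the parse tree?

< >

[S [Q < [S [Q < >] [S [Q < >] [S [Q { }]]]] >] [S [Q < >]]]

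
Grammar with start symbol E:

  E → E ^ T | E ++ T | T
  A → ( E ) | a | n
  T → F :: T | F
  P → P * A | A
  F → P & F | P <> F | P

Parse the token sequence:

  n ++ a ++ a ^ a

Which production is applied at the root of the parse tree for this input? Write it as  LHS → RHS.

E → E ^ T

[E [E [E [E [T [F [P [A n]]]]] ++ [T [F [P [A a]]]]] ++ [T [F [P [A a]]]]] ^ [T [F [P [A a]]]]]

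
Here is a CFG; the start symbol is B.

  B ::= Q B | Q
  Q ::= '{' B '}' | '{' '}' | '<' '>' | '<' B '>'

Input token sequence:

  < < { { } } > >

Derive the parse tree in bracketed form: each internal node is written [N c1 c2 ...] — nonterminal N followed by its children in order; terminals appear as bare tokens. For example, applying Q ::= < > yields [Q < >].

[B [Q < [B [Q < [B [Q { [B [Q { }]] }]] >]] >]]

B
Q
< B >
< Q >
< < B > >
< < Q > >
< < { B } > >
< < { Q } > >
< < { { } } > >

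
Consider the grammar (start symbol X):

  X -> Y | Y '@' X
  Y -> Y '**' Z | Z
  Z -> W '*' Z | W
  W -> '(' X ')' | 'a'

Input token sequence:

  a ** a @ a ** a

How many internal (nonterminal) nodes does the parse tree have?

[X [Y [Y [Z [W a]]] ** [Z [W a]]] @ [X [Y [Y [Z [W a]]] ** [Z [W a]]]]]

14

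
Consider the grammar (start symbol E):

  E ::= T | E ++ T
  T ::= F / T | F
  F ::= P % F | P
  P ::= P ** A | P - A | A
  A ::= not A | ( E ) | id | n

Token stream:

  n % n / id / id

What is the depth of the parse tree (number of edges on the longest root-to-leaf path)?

[E [T [F [P [A n]] % [F [P [A n]]]] / [T [F [P [A id]]] / [T [F [P [A id]]]]]]]

7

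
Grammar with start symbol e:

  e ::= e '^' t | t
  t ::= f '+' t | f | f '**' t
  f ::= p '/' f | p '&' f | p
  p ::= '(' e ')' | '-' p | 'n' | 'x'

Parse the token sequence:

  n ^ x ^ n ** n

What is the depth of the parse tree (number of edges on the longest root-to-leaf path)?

[e [e [e [t [f [p n]]]] ^ [t [f [p x]]]] ^ [t [f [p n]] ** [t [f [p n]]]]]

6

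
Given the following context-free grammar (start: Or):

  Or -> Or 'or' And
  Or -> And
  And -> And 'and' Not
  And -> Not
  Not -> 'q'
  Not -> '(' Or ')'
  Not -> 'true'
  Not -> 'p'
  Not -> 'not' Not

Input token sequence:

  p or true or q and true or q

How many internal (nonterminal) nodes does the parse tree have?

[Or [Or [Or [Or [And [Not p]]] or [And [Not true]]] or [And [And [Not q]] and [Not true]]] or [And [Not q]]]

14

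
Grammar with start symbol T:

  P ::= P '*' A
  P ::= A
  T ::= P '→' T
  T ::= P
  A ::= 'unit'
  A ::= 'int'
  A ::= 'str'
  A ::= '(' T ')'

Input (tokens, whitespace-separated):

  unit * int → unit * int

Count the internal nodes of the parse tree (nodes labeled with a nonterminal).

[T [P [P [A unit]] * [A int]] → [T [P [P [A unit]] * [A int]]]]

10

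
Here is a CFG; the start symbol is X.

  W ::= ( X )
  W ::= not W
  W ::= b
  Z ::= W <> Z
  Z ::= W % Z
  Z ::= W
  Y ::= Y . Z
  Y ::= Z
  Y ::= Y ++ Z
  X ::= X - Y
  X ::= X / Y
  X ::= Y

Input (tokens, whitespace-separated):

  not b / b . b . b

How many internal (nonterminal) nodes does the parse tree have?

15

[X [X [Y [Z [W not [W b]]]]] / [Y [Y [Y [Z [W b]]] . [Z [W b]]] . [Z [W b]]]]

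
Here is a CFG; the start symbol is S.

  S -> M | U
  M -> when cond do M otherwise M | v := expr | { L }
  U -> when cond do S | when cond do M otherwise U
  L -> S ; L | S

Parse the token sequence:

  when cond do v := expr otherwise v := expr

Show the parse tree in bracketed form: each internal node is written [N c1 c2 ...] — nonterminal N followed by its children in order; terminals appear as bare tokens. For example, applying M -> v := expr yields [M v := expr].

[S [M when cond do [M v := expr] otherwise [M v := expr]]]

S
M
when cond do M otherwise M
when cond do v := expr otherwise M
when cond do v := expr otherwise v := expr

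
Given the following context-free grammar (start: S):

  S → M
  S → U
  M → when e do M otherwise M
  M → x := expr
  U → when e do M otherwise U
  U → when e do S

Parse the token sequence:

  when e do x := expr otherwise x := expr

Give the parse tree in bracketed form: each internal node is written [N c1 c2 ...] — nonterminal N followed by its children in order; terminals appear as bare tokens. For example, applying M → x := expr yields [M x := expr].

S
M
when e do M otherwise M
when e do x := expr otherwise M
when e do x := expr otherwise x := expr

[S [M when e do [M x := expr] otherwise [M x := expr]]]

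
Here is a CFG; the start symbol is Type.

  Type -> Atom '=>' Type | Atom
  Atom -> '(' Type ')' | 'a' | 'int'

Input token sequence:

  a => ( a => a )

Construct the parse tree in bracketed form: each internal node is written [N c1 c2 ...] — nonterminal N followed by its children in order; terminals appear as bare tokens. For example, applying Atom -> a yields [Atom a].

Type
Atom => Type
a => Type
a => Atom
a => ( Type )
a => ( Atom => Type )
a => ( a => Type )
a => ( a => Atom )
a => ( a => a )

[Type [Atom a] => [Type [Atom ( [Type [Atom a] => [Type [Atom a]]] )]]]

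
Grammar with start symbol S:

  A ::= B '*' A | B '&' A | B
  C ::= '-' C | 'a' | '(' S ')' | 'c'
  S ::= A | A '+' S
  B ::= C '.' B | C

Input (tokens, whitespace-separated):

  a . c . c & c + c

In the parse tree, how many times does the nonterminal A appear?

[S [A [B [C a] . [B [C c] . [B [C c]]]] & [A [B [C c]]]] + [S [A [B [C c]]]]]

3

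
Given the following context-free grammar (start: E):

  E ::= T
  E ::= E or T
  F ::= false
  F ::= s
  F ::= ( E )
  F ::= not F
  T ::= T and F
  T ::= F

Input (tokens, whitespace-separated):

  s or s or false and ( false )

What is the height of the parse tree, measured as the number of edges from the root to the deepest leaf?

6

[E [E [E [T [F s]]] or [T [F s]]] or [T [T [F false]] and [F ( [E [T [F false]]] )]]]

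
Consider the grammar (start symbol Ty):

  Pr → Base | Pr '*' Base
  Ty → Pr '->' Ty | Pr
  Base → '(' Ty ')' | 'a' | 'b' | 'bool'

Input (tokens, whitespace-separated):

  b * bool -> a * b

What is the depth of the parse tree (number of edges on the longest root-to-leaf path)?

[Ty [Pr [Pr [Base b]] * [Base bool]] -> [Ty [Pr [Pr [Base a]] * [Base b]]]]

5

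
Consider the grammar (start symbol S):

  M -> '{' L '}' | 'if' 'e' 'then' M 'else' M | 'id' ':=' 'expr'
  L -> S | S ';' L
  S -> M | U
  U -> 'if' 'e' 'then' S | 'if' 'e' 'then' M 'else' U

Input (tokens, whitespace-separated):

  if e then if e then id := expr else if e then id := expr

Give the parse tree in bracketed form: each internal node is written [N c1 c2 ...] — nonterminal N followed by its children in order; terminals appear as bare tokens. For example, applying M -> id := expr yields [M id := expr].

S
U
if e then S
if e then U
if e then if e then M else U
if e then if e then id := expr else U
if e then if e then id := expr else if e then S
if e then if e then id := expr else if e then M
if e then if e then id := expr else if e then id := expr

[S [U if e then [S [U if e then [M id := expr] else [U if e then [S [M id := expr]]]]]]]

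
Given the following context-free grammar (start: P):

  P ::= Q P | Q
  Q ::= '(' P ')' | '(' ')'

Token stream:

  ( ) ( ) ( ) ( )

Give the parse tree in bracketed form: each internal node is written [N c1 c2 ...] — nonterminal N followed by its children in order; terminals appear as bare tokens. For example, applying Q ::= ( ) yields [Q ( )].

P
Q P
( ) P
( ) Q P
( ) ( ) P
( ) ( ) Q P
( ) ( ) ( ) P
( ) ( ) ( ) Q
( ) ( ) ( ) ( )

[P [Q ( )] [P [Q ( )] [P [Q ( )] [P [Q ( )]]]]]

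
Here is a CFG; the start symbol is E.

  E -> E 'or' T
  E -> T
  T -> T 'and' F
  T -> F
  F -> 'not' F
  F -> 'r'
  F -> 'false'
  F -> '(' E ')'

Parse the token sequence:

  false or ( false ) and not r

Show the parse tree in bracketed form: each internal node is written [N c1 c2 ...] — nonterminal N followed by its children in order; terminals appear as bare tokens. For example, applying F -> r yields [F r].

[E [E [T [F false]]] or [T [T [F ( [E [T [F false]]] )]] and [F not [F r]]]]

E
E or T
T or T
F or T
false or T
false or T and F
false or F and F
false or ( E ) and F
false or ( T ) and F
false or ( F ) and F
false or ( false ) and F
false or ( false ) and not F
false or ( false ) and not r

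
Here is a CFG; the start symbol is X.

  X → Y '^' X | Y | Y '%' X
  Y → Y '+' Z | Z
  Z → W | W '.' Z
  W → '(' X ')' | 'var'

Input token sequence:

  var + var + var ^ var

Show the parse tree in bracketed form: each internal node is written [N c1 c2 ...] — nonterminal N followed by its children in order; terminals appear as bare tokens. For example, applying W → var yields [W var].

X
Y ^ X
Y + Z ^ X
Y + Z + Z ^ X
Z + Z + Z ^ X
W + Z + Z ^ X
var + Z + Z ^ X
var + W + Z ^ X
var + var + Z ^ X
var + var + W ^ X
var + var + var ^ X
var + var + var ^ Y
var + var + var ^ Z
var + var + var ^ W
var + var + var ^ var

[X [Y [Y [Y [Z [W var]]] + [Z [W var]]] + [Z [W var]]] ^ [X [Y [Z [W var]]]]]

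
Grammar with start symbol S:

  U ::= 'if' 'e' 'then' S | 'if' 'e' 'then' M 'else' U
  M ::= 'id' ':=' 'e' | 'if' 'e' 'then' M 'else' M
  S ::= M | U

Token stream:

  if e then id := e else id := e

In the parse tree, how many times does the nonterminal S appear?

[S [M if e then [M id := e] else [M id := e]]]

1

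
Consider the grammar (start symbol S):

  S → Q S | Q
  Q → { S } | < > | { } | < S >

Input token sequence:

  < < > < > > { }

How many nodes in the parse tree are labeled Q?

4

[S [Q < [S [Q < >] [S [Q < >]]] >] [S [Q { }]]]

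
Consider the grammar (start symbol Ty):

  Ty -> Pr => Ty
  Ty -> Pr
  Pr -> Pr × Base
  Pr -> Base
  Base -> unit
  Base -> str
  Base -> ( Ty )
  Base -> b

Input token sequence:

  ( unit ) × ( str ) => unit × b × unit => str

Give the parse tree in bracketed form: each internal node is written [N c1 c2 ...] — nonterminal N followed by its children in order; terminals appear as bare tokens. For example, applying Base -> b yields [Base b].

Ty
Pr => Ty
Pr × Base => Ty
Base × Base => Ty
( Ty ) × Base => Ty
( Pr ) × Base => Ty
( Base ) × Base => Ty
( unit ) × Base => Ty
( unit ) × ( Ty ) => Ty
( unit ) × ( Pr ) => Ty
( unit ) × ( Base ) => Ty
( unit ) × ( str ) => Ty
( unit ) × ( str ) => Pr => Ty
( unit ) × ( str ) => Pr × Base => Ty
( unit ) × ( str ) => Pr × Base × Base => Ty
( unit ) × ( str ) => Base × Base × Base => Ty
( unit ) × ( str ) => unit × Base × Base => Ty
( unit ) × ( str ) => unit × b × Base => Ty
( unit ) × ( str ) => unit × b × unit => Ty
( unit ) × ( str ) => unit × b × unit => Pr
( unit ) × ( str ) => unit × b × unit => Base
( unit ) × ( str ) => unit × b × unit => str

[Ty [Pr [Pr [Base ( [Ty [Pr [Base unit]]] )]] × [Base ( [Ty [Pr [Base str]]] )]] => [Ty [Pr [Pr [Pr [Base unit]] × [Base b]] × [Base unit]] => [Ty [Pr [Base str]]]]]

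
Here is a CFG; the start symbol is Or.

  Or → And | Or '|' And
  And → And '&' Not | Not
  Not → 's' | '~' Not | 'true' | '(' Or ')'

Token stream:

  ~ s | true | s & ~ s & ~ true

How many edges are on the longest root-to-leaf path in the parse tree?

6

[Or [Or [Or [And [Not ~ [Not s]]]] | [And [Not true]]] | [And [And [And [Not s]] & [Not ~ [Not s]]] & [Not ~ [Not true]]]]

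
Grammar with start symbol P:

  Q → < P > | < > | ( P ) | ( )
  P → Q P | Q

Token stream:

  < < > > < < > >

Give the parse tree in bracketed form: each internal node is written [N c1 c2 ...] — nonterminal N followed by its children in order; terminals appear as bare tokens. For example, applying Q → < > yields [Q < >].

P
Q P
< P > P
< Q > P
< < > > P
< < > > Q
< < > > < P >
< < > > < Q >
< < > > < < > >

[P [Q < [P [Q < >]] >] [P [Q < [P [Q < >]] >]]]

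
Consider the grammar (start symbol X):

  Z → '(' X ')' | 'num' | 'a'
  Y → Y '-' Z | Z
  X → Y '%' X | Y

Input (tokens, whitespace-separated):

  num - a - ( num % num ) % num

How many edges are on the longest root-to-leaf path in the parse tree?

[X [Y [Y [Y [Z num]] - [Z a]] - [Z ( [X [Y [Z num]] % [X [Y [Z num]]]] )]] % [X [Y [Z num]]]]

7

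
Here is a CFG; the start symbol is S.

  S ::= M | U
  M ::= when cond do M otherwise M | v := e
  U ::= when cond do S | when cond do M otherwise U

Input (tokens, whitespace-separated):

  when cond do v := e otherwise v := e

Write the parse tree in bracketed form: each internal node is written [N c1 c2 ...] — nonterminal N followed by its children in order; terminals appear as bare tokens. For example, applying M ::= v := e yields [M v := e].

S
M
when cond do M otherwise M
when cond do v := e otherwise M
when cond do v := e otherwise v := e

[S [M when cond do [M v := e] otherwise [M v := e]]]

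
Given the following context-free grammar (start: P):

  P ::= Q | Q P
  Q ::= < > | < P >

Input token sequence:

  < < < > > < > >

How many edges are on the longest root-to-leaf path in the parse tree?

[P [Q < [P [Q < [P [Q < >]] >] [P [Q < >]]] >]]

6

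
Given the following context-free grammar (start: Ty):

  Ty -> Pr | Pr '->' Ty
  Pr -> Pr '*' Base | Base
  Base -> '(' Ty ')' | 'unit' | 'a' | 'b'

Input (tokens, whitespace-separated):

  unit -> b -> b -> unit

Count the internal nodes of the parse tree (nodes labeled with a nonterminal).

12

[Ty [Pr [Base unit]] -> [Ty [Pr [Base b]] -> [Ty [Pr [Base b]] -> [Ty [Pr [Base unit]]]]]]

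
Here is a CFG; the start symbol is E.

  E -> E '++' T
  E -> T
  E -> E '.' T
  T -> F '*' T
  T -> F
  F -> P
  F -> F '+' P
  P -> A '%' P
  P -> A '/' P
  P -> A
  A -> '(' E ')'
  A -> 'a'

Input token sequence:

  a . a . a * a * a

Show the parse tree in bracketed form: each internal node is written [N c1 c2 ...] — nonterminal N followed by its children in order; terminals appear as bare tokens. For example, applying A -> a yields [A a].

E
E . T
E . T . T
T . T . T
F . T . T
P . T . T
A . T . T
a . T . T
a . F . T
a . P . T
a . A . T
a . a . T
a . a . F * T
a . a . P * T
a . a . A * T
a . a . a * T
a . a . a * F * T
a . a . a * P * T
a . a . a * A * T
a . a . a * a * T
a . a . a * a * F
a . a . a * a * P
a . a . a * a * A
a . a . a * a * a

[E [E [E [T [F [P [A a]]]]] . [T [F [P [A a]]]]] . [T [F [P [A a]]] * [T [F [P [A a]]] * [T [F [P [A a]]]]]]]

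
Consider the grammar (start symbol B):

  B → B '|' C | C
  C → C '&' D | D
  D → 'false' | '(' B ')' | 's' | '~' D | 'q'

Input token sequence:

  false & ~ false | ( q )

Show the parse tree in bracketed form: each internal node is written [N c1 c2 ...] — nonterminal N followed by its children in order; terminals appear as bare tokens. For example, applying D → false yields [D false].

B
B | C
C | C
C & D | C
D & D | C
false & D | C
false & ~ D | C
false & ~ false | C
false & ~ false | D
false & ~ false | ( B )
false & ~ false | ( C )
false & ~ false | ( D )
false & ~ false | ( q )

[B [B [C [C [D false]] & [D ~ [D false]]]] | [C [D ( [B [C [D q]]] )]]]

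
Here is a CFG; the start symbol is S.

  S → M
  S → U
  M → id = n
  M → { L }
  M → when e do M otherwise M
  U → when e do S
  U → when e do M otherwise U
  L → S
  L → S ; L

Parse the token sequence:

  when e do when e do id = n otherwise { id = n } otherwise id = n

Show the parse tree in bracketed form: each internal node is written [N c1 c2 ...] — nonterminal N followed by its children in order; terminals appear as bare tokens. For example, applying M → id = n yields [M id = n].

S
M
when e do M otherwise M
when e do when e do M otherwise M otherwise M
when e do when e do id = n otherwise M otherwise M
when e do when e do id = n otherwise { L } otherwise M
when e do when e do id = n otherwise { S } otherwise M
when e do when e do id = n otherwise { M } otherwise M
when e do when e do id = n otherwise { id = n } otherwise M
when e do when e do id = n otherwise { id = n } otherwise id = n

[S [M when e do [M when e do [M id = n] otherwise [M { [L [S [M id = n]]] }]] otherwise [M id = n]]]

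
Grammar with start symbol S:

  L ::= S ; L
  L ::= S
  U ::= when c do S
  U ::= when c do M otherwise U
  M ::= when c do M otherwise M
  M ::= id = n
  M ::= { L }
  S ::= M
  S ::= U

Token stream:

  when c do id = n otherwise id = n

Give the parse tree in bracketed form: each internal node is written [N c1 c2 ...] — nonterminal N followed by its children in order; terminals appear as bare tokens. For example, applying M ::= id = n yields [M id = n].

[S [M when c do [M id = n] otherwise [M id = n]]]

S
M
when c do M otherwise M
when c do id = n otherwise M
when c do id = n otherwise id = n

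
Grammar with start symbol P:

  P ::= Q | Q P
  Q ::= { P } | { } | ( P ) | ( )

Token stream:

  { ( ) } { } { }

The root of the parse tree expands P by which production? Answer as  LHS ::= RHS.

P ::= Q P

[P [Q { [P [Q ( )]] }] [P [Q { }] [P [Q { }]]]]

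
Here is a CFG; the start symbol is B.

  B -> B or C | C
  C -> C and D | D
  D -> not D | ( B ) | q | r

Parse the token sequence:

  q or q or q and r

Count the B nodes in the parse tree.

[B [B [B [C [D q]]] or [C [D q]]] or [C [C [D q]] and [D r]]]

3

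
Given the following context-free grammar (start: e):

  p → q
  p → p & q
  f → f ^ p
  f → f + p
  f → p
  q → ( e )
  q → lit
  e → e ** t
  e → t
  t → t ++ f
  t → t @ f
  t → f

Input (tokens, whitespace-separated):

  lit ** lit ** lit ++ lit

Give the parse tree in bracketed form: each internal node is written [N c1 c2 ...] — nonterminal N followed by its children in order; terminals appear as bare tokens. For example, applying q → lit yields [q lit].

e
e ** t
e ** t ** t
t ** t ** t
f ** t ** t
p ** t ** t
q ** t ** t
lit ** t ** t
lit ** f ** t
lit ** p ** t
lit ** q ** t
lit ** lit ** t
lit ** lit ** t ++ f
lit ** lit ** f ++ f
lit ** lit ** p ++ f
lit ** lit ** q ++ f
lit ** lit ** lit ++ f
lit ** lit ** lit ++ p
lit ** lit ** lit ++ q
lit ** lit ** lit ++ lit

[e [e [e [t [f [p [q lit]]]]] ** [t [f [p [q lit]]]]] ** [t [t [f [p [q lit]]]] ++ [f [p [q lit]]]]]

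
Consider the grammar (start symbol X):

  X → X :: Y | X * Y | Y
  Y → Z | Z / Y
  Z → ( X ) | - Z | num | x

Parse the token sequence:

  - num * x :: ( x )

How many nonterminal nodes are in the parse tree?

[X [X [X [Y [Z - [Z num]]]] * [Y [Z x]]] :: [Y [Z ( [X [Y [Z x]]] )]]]

13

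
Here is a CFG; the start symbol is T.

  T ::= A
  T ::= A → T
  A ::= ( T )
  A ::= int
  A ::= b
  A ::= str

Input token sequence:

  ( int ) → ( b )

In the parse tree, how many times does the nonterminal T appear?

4

[T [A ( [T [A int]] )] → [T [A ( [T [A b]] )]]]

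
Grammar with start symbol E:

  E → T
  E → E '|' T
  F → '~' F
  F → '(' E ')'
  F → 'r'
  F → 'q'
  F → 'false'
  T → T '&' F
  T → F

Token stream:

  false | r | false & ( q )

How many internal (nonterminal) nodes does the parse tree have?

14

[E [E [E [T [F false]]] | [T [F r]]] | [T [T [F false]] & [F ( [E [T [F q]]] )]]]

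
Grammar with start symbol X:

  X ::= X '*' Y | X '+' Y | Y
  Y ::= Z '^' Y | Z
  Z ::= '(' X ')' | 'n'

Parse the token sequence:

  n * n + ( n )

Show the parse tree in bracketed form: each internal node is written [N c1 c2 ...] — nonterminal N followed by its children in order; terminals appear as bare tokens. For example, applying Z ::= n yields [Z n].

[X [X [X [Y [Z n]]] * [Y [Z n]]] + [Y [Z ( [X [Y [Z n]]] )]]]

X
X + Y
X * Y + Y
Y * Y + Y
Z * Y + Y
n * Y + Y
n * Z + Y
n * n + Y
n * n + Z
n * n + ( X )
n * n + ( Y )
n * n + ( Z )
n * n + ( n )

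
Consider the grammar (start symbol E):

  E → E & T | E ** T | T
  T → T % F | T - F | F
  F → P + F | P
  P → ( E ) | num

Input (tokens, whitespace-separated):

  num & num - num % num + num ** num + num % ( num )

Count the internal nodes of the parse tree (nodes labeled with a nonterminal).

29

[E [E [E [T [F [P num]]]] & [T [T [T [F [P num]]] - [F [P num]]] % [F [P num] + [F [P num]]]]] ** [T [T [F [P num] + [F [P num]]]] % [F [P ( [E [T [F [P num]]]] )]]]]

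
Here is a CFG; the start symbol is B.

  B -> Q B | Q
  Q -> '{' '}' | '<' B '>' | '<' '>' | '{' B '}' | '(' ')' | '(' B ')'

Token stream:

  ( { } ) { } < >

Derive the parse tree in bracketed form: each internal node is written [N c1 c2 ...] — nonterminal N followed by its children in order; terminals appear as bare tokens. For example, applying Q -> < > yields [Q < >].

[B [Q ( [B [Q { }]] )] [B [Q { }] [B [Q < >]]]]

B
Q B
( B ) B
( Q ) B
( { } ) B
( { } ) Q B
( { } ) { } B
( { } ) { } Q
( { } ) { } < >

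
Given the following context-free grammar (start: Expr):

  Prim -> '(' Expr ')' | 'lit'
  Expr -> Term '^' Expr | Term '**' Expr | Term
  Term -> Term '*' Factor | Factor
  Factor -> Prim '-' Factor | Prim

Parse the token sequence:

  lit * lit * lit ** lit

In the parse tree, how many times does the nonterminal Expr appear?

[Expr [Term [Term [Term [Factor [Prim lit]]] * [Factor [Prim lit]]] * [Factor [Prim lit]]] ** [Expr [Term [Factor [Prim lit]]]]]

2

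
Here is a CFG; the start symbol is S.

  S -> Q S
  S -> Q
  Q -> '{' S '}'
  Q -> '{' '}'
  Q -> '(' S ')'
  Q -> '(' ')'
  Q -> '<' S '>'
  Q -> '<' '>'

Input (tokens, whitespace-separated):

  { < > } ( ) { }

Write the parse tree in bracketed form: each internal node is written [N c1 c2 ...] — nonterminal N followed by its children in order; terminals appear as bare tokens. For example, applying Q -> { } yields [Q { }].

[S [Q { [S [Q < >]] }] [S [Q ( )] [S [Q { }]]]]

S
Q S
{ S } S
{ Q } S
{ < > } S
{ < > } Q S
{ < > } ( ) S
{ < > } ( ) Q
{ < > } ( ) { }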